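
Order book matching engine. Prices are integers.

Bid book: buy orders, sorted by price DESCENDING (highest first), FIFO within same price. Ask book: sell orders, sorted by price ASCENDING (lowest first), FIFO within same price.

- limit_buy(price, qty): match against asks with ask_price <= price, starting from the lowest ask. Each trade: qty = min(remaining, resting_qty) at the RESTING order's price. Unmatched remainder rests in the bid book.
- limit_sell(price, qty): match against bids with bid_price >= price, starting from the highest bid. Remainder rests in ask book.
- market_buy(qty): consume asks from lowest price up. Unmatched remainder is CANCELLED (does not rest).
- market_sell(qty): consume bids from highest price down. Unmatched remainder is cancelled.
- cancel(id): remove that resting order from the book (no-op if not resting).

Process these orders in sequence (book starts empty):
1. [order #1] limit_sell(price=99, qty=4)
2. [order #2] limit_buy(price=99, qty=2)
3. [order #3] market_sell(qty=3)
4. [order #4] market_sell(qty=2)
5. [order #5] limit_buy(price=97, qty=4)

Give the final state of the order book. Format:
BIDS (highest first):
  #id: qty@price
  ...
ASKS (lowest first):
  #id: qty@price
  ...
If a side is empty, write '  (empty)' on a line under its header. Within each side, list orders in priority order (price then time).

After op 1 [order #1] limit_sell(price=99, qty=4): fills=none; bids=[-] asks=[#1:4@99]
After op 2 [order #2] limit_buy(price=99, qty=2): fills=#2x#1:2@99; bids=[-] asks=[#1:2@99]
After op 3 [order #3] market_sell(qty=3): fills=none; bids=[-] asks=[#1:2@99]
After op 4 [order #4] market_sell(qty=2): fills=none; bids=[-] asks=[#1:2@99]
After op 5 [order #5] limit_buy(price=97, qty=4): fills=none; bids=[#5:4@97] asks=[#1:2@99]

Answer: BIDS (highest first):
  #5: 4@97
ASKS (lowest first):
  #1: 2@99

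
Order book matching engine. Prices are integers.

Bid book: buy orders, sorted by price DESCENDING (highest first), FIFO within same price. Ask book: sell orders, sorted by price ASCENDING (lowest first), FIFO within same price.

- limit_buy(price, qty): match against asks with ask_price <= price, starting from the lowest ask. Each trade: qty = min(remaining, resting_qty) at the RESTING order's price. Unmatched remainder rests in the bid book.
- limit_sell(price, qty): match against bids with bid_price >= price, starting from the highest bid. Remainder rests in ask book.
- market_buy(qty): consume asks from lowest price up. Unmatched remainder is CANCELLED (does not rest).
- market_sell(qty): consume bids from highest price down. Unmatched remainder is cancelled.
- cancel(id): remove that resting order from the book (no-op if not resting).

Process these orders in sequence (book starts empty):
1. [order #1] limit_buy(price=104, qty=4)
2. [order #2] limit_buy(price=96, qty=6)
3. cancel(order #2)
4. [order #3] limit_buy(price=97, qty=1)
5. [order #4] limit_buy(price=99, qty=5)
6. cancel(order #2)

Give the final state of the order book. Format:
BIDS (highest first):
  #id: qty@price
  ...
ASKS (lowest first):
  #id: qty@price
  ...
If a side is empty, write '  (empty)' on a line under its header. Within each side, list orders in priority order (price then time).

After op 1 [order #1] limit_buy(price=104, qty=4): fills=none; bids=[#1:4@104] asks=[-]
After op 2 [order #2] limit_buy(price=96, qty=6): fills=none; bids=[#1:4@104 #2:6@96] asks=[-]
After op 3 cancel(order #2): fills=none; bids=[#1:4@104] asks=[-]
After op 4 [order #3] limit_buy(price=97, qty=1): fills=none; bids=[#1:4@104 #3:1@97] asks=[-]
After op 5 [order #4] limit_buy(price=99, qty=5): fills=none; bids=[#1:4@104 #4:5@99 #3:1@97] asks=[-]
After op 6 cancel(order #2): fills=none; bids=[#1:4@104 #4:5@99 #3:1@97] asks=[-]

Answer: BIDS (highest first):
  #1: 4@104
  #4: 5@99
  #3: 1@97
ASKS (lowest first):
  (empty)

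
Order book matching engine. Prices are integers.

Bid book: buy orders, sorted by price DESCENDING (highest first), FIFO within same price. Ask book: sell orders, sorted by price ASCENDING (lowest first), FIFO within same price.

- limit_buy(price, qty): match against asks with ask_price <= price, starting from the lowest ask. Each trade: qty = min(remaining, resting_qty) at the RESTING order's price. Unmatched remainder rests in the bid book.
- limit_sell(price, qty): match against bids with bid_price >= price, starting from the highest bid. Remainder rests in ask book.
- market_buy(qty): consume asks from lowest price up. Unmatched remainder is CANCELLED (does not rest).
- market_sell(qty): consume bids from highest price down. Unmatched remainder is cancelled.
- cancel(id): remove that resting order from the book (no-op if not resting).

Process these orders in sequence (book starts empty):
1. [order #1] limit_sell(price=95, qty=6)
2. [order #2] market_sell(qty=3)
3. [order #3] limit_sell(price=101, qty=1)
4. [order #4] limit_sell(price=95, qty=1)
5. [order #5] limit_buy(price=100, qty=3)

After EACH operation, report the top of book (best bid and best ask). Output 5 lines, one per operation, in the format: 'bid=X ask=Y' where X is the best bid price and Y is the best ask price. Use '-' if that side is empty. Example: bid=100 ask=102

After op 1 [order #1] limit_sell(price=95, qty=6): fills=none; bids=[-] asks=[#1:6@95]
After op 2 [order #2] market_sell(qty=3): fills=none; bids=[-] asks=[#1:6@95]
After op 3 [order #3] limit_sell(price=101, qty=1): fills=none; bids=[-] asks=[#1:6@95 #3:1@101]
After op 4 [order #4] limit_sell(price=95, qty=1): fills=none; bids=[-] asks=[#1:6@95 #4:1@95 #3:1@101]
After op 5 [order #5] limit_buy(price=100, qty=3): fills=#5x#1:3@95; bids=[-] asks=[#1:3@95 #4:1@95 #3:1@101]

Answer: bid=- ask=95
bid=- ask=95
bid=- ask=95
bid=- ask=95
bid=- ask=95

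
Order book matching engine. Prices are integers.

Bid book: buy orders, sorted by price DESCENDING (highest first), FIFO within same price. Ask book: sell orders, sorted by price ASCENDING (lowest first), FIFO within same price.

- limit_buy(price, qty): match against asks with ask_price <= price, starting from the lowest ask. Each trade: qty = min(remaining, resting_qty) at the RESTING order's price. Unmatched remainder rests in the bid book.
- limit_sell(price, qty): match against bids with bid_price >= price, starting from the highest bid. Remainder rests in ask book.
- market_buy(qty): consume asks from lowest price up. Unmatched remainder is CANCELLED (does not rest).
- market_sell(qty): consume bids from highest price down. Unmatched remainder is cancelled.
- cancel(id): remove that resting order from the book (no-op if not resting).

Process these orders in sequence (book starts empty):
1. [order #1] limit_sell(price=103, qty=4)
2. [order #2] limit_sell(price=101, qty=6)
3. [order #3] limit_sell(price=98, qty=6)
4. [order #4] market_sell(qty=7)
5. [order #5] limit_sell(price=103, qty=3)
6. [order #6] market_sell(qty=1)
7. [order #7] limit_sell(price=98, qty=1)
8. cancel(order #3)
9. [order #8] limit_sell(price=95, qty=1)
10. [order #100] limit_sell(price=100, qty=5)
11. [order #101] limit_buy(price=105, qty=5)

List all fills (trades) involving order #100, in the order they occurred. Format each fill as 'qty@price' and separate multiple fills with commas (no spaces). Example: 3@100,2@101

Answer: 3@100

Derivation:
After op 1 [order #1] limit_sell(price=103, qty=4): fills=none; bids=[-] asks=[#1:4@103]
After op 2 [order #2] limit_sell(price=101, qty=6): fills=none; bids=[-] asks=[#2:6@101 #1:4@103]
After op 3 [order #3] limit_sell(price=98, qty=6): fills=none; bids=[-] asks=[#3:6@98 #2:6@101 #1:4@103]
After op 4 [order #4] market_sell(qty=7): fills=none; bids=[-] asks=[#3:6@98 #2:6@101 #1:4@103]
After op 5 [order #5] limit_sell(price=103, qty=3): fills=none; bids=[-] asks=[#3:6@98 #2:6@101 #1:4@103 #5:3@103]
After op 6 [order #6] market_sell(qty=1): fills=none; bids=[-] asks=[#3:6@98 #2:6@101 #1:4@103 #5:3@103]
After op 7 [order #7] limit_sell(price=98, qty=1): fills=none; bids=[-] asks=[#3:6@98 #7:1@98 #2:6@101 #1:4@103 #5:3@103]
After op 8 cancel(order #3): fills=none; bids=[-] asks=[#7:1@98 #2:6@101 #1:4@103 #5:3@103]
After op 9 [order #8] limit_sell(price=95, qty=1): fills=none; bids=[-] asks=[#8:1@95 #7:1@98 #2:6@101 #1:4@103 #5:3@103]
After op 10 [order #100] limit_sell(price=100, qty=5): fills=none; bids=[-] asks=[#8:1@95 #7:1@98 #100:5@100 #2:6@101 #1:4@103 #5:3@103]
After op 11 [order #101] limit_buy(price=105, qty=5): fills=#101x#8:1@95 #101x#7:1@98 #101x#100:3@100; bids=[-] asks=[#100:2@100 #2:6@101 #1:4@103 #5:3@103]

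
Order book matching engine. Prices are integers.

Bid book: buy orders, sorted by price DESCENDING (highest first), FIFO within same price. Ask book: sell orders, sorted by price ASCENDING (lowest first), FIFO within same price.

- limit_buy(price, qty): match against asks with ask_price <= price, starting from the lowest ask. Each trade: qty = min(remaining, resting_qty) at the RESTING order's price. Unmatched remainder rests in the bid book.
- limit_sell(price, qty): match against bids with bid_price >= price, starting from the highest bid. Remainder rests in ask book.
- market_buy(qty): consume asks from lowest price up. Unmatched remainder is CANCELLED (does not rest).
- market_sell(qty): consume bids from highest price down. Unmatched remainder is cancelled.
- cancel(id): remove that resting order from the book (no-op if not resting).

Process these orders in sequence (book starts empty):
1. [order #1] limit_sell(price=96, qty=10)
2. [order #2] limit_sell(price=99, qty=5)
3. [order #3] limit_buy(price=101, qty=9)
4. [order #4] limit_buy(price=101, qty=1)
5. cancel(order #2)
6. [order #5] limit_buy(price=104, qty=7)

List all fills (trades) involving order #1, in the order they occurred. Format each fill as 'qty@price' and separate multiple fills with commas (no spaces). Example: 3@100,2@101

Answer: 9@96,1@96

Derivation:
After op 1 [order #1] limit_sell(price=96, qty=10): fills=none; bids=[-] asks=[#1:10@96]
After op 2 [order #2] limit_sell(price=99, qty=5): fills=none; bids=[-] asks=[#1:10@96 #2:5@99]
After op 3 [order #3] limit_buy(price=101, qty=9): fills=#3x#1:9@96; bids=[-] asks=[#1:1@96 #2:5@99]
After op 4 [order #4] limit_buy(price=101, qty=1): fills=#4x#1:1@96; bids=[-] asks=[#2:5@99]
After op 5 cancel(order #2): fills=none; bids=[-] asks=[-]
After op 6 [order #5] limit_buy(price=104, qty=7): fills=none; bids=[#5:7@104] asks=[-]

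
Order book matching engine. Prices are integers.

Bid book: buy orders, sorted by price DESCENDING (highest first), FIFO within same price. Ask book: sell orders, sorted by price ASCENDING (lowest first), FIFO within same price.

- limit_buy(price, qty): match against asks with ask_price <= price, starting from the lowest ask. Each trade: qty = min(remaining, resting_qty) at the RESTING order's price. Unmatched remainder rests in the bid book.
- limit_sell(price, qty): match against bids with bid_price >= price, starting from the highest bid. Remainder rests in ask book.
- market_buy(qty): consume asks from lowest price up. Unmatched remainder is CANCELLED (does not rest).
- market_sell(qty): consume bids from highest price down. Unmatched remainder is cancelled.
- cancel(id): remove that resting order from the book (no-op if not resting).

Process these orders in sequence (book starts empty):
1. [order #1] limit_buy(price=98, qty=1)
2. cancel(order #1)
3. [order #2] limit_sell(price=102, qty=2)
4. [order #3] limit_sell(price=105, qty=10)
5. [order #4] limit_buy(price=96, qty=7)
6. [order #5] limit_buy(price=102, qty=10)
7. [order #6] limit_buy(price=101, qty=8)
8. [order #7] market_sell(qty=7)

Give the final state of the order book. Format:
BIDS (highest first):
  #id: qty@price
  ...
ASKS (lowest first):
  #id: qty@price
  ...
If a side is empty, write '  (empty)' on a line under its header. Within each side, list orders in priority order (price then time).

After op 1 [order #1] limit_buy(price=98, qty=1): fills=none; bids=[#1:1@98] asks=[-]
After op 2 cancel(order #1): fills=none; bids=[-] asks=[-]
After op 3 [order #2] limit_sell(price=102, qty=2): fills=none; bids=[-] asks=[#2:2@102]
After op 4 [order #3] limit_sell(price=105, qty=10): fills=none; bids=[-] asks=[#2:2@102 #3:10@105]
After op 5 [order #4] limit_buy(price=96, qty=7): fills=none; bids=[#4:7@96] asks=[#2:2@102 #3:10@105]
After op 6 [order #5] limit_buy(price=102, qty=10): fills=#5x#2:2@102; bids=[#5:8@102 #4:7@96] asks=[#3:10@105]
After op 7 [order #6] limit_buy(price=101, qty=8): fills=none; bids=[#5:8@102 #6:8@101 #4:7@96] asks=[#3:10@105]
After op 8 [order #7] market_sell(qty=7): fills=#5x#7:7@102; bids=[#5:1@102 #6:8@101 #4:7@96] asks=[#3:10@105]

Answer: BIDS (highest first):
  #5: 1@102
  #6: 8@101
  #4: 7@96
ASKS (lowest first):
  #3: 10@105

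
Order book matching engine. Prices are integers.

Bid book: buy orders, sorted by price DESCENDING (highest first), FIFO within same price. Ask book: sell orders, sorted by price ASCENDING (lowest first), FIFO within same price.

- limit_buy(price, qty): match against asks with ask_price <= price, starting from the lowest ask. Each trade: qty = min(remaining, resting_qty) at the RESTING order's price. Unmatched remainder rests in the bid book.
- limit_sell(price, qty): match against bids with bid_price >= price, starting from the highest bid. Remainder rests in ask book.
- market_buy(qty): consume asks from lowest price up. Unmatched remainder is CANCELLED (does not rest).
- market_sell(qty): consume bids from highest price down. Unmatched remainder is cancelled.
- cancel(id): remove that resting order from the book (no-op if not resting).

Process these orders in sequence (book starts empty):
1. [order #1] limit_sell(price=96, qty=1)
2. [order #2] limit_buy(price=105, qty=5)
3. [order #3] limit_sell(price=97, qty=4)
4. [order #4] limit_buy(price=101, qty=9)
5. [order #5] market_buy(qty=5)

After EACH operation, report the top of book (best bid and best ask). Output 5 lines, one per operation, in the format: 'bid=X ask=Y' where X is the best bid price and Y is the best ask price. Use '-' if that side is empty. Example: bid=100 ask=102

Answer: bid=- ask=96
bid=105 ask=-
bid=- ask=-
bid=101 ask=-
bid=101 ask=-

Derivation:
After op 1 [order #1] limit_sell(price=96, qty=1): fills=none; bids=[-] asks=[#1:1@96]
After op 2 [order #2] limit_buy(price=105, qty=5): fills=#2x#1:1@96; bids=[#2:4@105] asks=[-]
After op 3 [order #3] limit_sell(price=97, qty=4): fills=#2x#3:4@105; bids=[-] asks=[-]
After op 4 [order #4] limit_buy(price=101, qty=9): fills=none; bids=[#4:9@101] asks=[-]
After op 5 [order #5] market_buy(qty=5): fills=none; bids=[#4:9@101] asks=[-]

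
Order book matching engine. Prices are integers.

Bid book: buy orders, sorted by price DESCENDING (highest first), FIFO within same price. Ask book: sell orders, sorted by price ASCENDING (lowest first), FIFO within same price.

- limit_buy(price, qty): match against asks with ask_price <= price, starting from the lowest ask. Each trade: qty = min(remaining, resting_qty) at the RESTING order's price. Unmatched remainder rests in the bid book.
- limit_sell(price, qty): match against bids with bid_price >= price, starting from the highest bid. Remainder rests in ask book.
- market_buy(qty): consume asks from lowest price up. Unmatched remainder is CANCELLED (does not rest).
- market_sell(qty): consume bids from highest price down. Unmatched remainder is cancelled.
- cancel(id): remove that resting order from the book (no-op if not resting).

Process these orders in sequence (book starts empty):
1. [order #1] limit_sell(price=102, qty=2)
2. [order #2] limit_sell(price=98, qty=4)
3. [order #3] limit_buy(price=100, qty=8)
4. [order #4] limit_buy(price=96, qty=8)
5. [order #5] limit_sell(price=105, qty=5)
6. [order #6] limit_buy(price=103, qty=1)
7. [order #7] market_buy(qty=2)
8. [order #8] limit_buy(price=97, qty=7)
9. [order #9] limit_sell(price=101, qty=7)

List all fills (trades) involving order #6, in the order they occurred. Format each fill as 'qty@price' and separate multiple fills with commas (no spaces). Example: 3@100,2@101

Answer: 1@102

Derivation:
After op 1 [order #1] limit_sell(price=102, qty=2): fills=none; bids=[-] asks=[#1:2@102]
After op 2 [order #2] limit_sell(price=98, qty=4): fills=none; bids=[-] asks=[#2:4@98 #1:2@102]
After op 3 [order #3] limit_buy(price=100, qty=8): fills=#3x#2:4@98; bids=[#3:4@100] asks=[#1:2@102]
After op 4 [order #4] limit_buy(price=96, qty=8): fills=none; bids=[#3:4@100 #4:8@96] asks=[#1:2@102]
After op 5 [order #5] limit_sell(price=105, qty=5): fills=none; bids=[#3:4@100 #4:8@96] asks=[#1:2@102 #5:5@105]
After op 6 [order #6] limit_buy(price=103, qty=1): fills=#6x#1:1@102; bids=[#3:4@100 #4:8@96] asks=[#1:1@102 #5:5@105]
After op 7 [order #7] market_buy(qty=2): fills=#7x#1:1@102 #7x#5:1@105; bids=[#3:4@100 #4:8@96] asks=[#5:4@105]
After op 8 [order #8] limit_buy(price=97, qty=7): fills=none; bids=[#3:4@100 #8:7@97 #4:8@96] asks=[#5:4@105]
After op 9 [order #9] limit_sell(price=101, qty=7): fills=none; bids=[#3:4@100 #8:7@97 #4:8@96] asks=[#9:7@101 #5:4@105]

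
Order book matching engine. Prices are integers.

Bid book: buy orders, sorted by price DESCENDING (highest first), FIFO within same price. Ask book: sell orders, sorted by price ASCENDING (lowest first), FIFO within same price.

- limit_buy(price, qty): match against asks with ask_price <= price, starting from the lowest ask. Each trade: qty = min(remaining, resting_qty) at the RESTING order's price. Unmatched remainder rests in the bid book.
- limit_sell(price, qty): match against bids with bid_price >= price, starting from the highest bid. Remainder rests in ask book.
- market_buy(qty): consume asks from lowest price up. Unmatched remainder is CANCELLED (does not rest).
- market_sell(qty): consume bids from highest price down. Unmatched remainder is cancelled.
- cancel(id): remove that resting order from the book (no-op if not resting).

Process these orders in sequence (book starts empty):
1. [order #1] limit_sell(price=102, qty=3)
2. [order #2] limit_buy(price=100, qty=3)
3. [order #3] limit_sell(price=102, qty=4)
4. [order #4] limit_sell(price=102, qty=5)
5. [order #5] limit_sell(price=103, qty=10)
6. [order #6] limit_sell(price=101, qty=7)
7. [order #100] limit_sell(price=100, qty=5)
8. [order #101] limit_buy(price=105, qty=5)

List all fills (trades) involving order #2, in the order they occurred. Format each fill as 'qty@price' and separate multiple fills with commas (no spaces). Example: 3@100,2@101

Answer: 3@100

Derivation:
After op 1 [order #1] limit_sell(price=102, qty=3): fills=none; bids=[-] asks=[#1:3@102]
After op 2 [order #2] limit_buy(price=100, qty=3): fills=none; bids=[#2:3@100] asks=[#1:3@102]
After op 3 [order #3] limit_sell(price=102, qty=4): fills=none; bids=[#2:3@100] asks=[#1:3@102 #3:4@102]
After op 4 [order #4] limit_sell(price=102, qty=5): fills=none; bids=[#2:3@100] asks=[#1:3@102 #3:4@102 #4:5@102]
After op 5 [order #5] limit_sell(price=103, qty=10): fills=none; bids=[#2:3@100] asks=[#1:3@102 #3:4@102 #4:5@102 #5:10@103]
After op 6 [order #6] limit_sell(price=101, qty=7): fills=none; bids=[#2:3@100] asks=[#6:7@101 #1:3@102 #3:4@102 #4:5@102 #5:10@103]
After op 7 [order #100] limit_sell(price=100, qty=5): fills=#2x#100:3@100; bids=[-] asks=[#100:2@100 #6:7@101 #1:3@102 #3:4@102 #4:5@102 #5:10@103]
After op 8 [order #101] limit_buy(price=105, qty=5): fills=#101x#100:2@100 #101x#6:3@101; bids=[-] asks=[#6:4@101 #1:3@102 #3:4@102 #4:5@102 #5:10@103]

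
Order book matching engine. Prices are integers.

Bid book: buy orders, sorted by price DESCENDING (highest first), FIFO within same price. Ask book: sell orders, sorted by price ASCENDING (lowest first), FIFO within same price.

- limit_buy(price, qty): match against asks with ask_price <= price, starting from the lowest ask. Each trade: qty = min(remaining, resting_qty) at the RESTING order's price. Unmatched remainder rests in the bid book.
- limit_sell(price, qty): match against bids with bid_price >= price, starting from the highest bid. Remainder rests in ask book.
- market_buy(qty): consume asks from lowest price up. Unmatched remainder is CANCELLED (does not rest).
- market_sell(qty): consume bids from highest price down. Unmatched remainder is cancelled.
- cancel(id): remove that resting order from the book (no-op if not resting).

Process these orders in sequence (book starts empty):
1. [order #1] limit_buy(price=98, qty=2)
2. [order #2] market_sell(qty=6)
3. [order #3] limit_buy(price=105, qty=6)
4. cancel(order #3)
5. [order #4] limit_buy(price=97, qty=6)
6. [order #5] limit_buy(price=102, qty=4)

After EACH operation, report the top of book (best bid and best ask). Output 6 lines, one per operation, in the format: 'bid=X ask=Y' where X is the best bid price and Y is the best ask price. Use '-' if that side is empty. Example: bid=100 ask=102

Answer: bid=98 ask=-
bid=- ask=-
bid=105 ask=-
bid=- ask=-
bid=97 ask=-
bid=102 ask=-

Derivation:
After op 1 [order #1] limit_buy(price=98, qty=2): fills=none; bids=[#1:2@98] asks=[-]
After op 2 [order #2] market_sell(qty=6): fills=#1x#2:2@98; bids=[-] asks=[-]
After op 3 [order #3] limit_buy(price=105, qty=6): fills=none; bids=[#3:6@105] asks=[-]
After op 4 cancel(order #3): fills=none; bids=[-] asks=[-]
After op 5 [order #4] limit_buy(price=97, qty=6): fills=none; bids=[#4:6@97] asks=[-]
After op 6 [order #5] limit_buy(price=102, qty=4): fills=none; bids=[#5:4@102 #4:6@97] asks=[-]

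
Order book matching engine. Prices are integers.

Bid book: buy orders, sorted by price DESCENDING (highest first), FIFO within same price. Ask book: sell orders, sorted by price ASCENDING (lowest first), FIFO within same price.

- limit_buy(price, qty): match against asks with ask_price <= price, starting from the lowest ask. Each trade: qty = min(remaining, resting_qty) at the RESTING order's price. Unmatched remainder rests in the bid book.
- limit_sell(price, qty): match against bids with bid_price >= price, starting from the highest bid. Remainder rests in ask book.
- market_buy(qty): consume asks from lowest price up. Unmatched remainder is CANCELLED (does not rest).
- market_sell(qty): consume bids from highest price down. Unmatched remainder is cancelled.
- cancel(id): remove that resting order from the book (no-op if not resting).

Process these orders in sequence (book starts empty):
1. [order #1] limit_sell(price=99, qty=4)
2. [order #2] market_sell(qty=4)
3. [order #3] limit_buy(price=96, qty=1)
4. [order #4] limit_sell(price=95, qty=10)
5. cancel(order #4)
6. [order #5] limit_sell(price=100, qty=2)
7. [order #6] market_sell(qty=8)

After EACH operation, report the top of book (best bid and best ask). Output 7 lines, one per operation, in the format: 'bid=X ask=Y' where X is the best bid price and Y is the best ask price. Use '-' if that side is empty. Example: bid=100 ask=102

After op 1 [order #1] limit_sell(price=99, qty=4): fills=none; bids=[-] asks=[#1:4@99]
After op 2 [order #2] market_sell(qty=4): fills=none; bids=[-] asks=[#1:4@99]
After op 3 [order #3] limit_buy(price=96, qty=1): fills=none; bids=[#3:1@96] asks=[#1:4@99]
After op 4 [order #4] limit_sell(price=95, qty=10): fills=#3x#4:1@96; bids=[-] asks=[#4:9@95 #1:4@99]
After op 5 cancel(order #4): fills=none; bids=[-] asks=[#1:4@99]
After op 6 [order #5] limit_sell(price=100, qty=2): fills=none; bids=[-] asks=[#1:4@99 #5:2@100]
After op 7 [order #6] market_sell(qty=8): fills=none; bids=[-] asks=[#1:4@99 #5:2@100]

Answer: bid=- ask=99
bid=- ask=99
bid=96 ask=99
bid=- ask=95
bid=- ask=99
bid=- ask=99
bid=- ask=99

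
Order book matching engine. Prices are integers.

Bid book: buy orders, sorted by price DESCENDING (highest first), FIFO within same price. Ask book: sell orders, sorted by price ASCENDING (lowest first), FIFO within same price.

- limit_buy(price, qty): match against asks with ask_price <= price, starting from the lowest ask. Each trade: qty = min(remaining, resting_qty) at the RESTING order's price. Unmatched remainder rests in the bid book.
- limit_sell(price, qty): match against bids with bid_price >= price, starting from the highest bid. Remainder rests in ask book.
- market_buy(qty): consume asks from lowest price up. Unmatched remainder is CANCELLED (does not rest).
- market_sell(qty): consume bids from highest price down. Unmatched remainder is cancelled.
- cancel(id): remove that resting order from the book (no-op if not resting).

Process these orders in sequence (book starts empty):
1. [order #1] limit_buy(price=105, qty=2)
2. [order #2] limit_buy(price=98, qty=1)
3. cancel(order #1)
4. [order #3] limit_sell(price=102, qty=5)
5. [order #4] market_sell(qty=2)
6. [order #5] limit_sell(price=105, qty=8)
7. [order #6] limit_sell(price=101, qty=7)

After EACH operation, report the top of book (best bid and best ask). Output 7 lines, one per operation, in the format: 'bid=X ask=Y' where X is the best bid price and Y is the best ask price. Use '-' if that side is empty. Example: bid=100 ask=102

Answer: bid=105 ask=-
bid=105 ask=-
bid=98 ask=-
bid=98 ask=102
bid=- ask=102
bid=- ask=102
bid=- ask=101

Derivation:
After op 1 [order #1] limit_buy(price=105, qty=2): fills=none; bids=[#1:2@105] asks=[-]
After op 2 [order #2] limit_buy(price=98, qty=1): fills=none; bids=[#1:2@105 #2:1@98] asks=[-]
After op 3 cancel(order #1): fills=none; bids=[#2:1@98] asks=[-]
After op 4 [order #3] limit_sell(price=102, qty=5): fills=none; bids=[#2:1@98] asks=[#3:5@102]
After op 5 [order #4] market_sell(qty=2): fills=#2x#4:1@98; bids=[-] asks=[#3:5@102]
After op 6 [order #5] limit_sell(price=105, qty=8): fills=none; bids=[-] asks=[#3:5@102 #5:8@105]
After op 7 [order #6] limit_sell(price=101, qty=7): fills=none; bids=[-] asks=[#6:7@101 #3:5@102 #5:8@105]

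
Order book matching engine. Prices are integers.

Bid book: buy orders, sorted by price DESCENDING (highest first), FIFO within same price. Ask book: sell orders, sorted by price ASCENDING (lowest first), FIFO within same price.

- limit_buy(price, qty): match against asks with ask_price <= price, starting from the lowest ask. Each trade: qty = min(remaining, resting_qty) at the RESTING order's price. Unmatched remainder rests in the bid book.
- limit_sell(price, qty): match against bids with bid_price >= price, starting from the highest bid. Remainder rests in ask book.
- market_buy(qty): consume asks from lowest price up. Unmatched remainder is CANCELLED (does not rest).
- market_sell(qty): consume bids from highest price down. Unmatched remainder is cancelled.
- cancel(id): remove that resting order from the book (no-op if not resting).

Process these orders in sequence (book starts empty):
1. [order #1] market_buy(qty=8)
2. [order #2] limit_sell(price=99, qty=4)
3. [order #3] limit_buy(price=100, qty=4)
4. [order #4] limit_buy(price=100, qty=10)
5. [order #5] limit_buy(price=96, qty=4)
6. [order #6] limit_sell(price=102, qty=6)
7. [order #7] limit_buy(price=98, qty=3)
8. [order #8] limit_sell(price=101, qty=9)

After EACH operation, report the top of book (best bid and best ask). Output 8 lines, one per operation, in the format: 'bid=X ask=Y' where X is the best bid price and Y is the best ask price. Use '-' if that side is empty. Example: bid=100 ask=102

After op 1 [order #1] market_buy(qty=8): fills=none; bids=[-] asks=[-]
After op 2 [order #2] limit_sell(price=99, qty=4): fills=none; bids=[-] asks=[#2:4@99]
After op 3 [order #3] limit_buy(price=100, qty=4): fills=#3x#2:4@99; bids=[-] asks=[-]
After op 4 [order #4] limit_buy(price=100, qty=10): fills=none; bids=[#4:10@100] asks=[-]
After op 5 [order #5] limit_buy(price=96, qty=4): fills=none; bids=[#4:10@100 #5:4@96] asks=[-]
After op 6 [order #6] limit_sell(price=102, qty=6): fills=none; bids=[#4:10@100 #5:4@96] asks=[#6:6@102]
After op 7 [order #7] limit_buy(price=98, qty=3): fills=none; bids=[#4:10@100 #7:3@98 #5:4@96] asks=[#6:6@102]
After op 8 [order #8] limit_sell(price=101, qty=9): fills=none; bids=[#4:10@100 #7:3@98 #5:4@96] asks=[#8:9@101 #6:6@102]

Answer: bid=- ask=-
bid=- ask=99
bid=- ask=-
bid=100 ask=-
bid=100 ask=-
bid=100 ask=102
bid=100 ask=102
bid=100 ask=101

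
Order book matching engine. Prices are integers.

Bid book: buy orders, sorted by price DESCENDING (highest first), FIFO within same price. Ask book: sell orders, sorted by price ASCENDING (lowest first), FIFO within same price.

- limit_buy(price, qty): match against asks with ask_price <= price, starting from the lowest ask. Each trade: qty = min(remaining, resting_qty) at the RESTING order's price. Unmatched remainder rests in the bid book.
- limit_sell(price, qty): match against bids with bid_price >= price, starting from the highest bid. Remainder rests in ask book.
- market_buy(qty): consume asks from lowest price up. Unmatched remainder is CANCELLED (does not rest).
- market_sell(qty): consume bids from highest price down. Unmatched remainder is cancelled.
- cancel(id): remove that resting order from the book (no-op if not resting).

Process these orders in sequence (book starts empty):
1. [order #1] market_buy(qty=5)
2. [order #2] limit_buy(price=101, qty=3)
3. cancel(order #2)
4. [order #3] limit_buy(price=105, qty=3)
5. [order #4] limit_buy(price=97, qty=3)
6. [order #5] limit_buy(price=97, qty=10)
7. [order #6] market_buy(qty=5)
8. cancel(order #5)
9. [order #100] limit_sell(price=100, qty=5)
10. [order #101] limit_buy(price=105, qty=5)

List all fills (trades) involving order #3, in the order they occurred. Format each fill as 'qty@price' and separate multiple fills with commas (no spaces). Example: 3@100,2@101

After op 1 [order #1] market_buy(qty=5): fills=none; bids=[-] asks=[-]
After op 2 [order #2] limit_buy(price=101, qty=3): fills=none; bids=[#2:3@101] asks=[-]
After op 3 cancel(order #2): fills=none; bids=[-] asks=[-]
After op 4 [order #3] limit_buy(price=105, qty=3): fills=none; bids=[#3:3@105] asks=[-]
After op 5 [order #4] limit_buy(price=97, qty=3): fills=none; bids=[#3:3@105 #4:3@97] asks=[-]
After op 6 [order #5] limit_buy(price=97, qty=10): fills=none; bids=[#3:3@105 #4:3@97 #5:10@97] asks=[-]
After op 7 [order #6] market_buy(qty=5): fills=none; bids=[#3:3@105 #4:3@97 #5:10@97] asks=[-]
After op 8 cancel(order #5): fills=none; bids=[#3:3@105 #4:3@97] asks=[-]
After op 9 [order #100] limit_sell(price=100, qty=5): fills=#3x#100:3@105; bids=[#4:3@97] asks=[#100:2@100]
After op 10 [order #101] limit_buy(price=105, qty=5): fills=#101x#100:2@100; bids=[#101:3@105 #4:3@97] asks=[-]

Answer: 3@105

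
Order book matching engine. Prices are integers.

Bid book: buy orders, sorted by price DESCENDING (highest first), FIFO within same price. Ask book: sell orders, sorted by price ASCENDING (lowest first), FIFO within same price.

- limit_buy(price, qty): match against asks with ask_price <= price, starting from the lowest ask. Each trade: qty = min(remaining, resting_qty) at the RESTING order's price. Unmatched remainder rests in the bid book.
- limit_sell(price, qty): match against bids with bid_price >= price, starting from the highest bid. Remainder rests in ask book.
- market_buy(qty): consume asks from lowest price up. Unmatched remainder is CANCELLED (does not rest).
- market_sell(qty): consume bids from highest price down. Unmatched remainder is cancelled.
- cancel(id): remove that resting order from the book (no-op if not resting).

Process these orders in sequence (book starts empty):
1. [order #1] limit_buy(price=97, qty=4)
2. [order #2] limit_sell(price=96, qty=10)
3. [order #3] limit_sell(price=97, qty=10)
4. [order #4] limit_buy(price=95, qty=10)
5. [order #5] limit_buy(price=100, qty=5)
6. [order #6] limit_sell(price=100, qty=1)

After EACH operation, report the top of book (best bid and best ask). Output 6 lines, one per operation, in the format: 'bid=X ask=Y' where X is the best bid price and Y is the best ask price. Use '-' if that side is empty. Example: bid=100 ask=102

Answer: bid=97 ask=-
bid=- ask=96
bid=- ask=96
bid=95 ask=96
bid=95 ask=96
bid=95 ask=96

Derivation:
After op 1 [order #1] limit_buy(price=97, qty=4): fills=none; bids=[#1:4@97] asks=[-]
After op 2 [order #2] limit_sell(price=96, qty=10): fills=#1x#2:4@97; bids=[-] asks=[#2:6@96]
After op 3 [order #3] limit_sell(price=97, qty=10): fills=none; bids=[-] asks=[#2:6@96 #3:10@97]
After op 4 [order #4] limit_buy(price=95, qty=10): fills=none; bids=[#4:10@95] asks=[#2:6@96 #3:10@97]
After op 5 [order #5] limit_buy(price=100, qty=5): fills=#5x#2:5@96; bids=[#4:10@95] asks=[#2:1@96 #3:10@97]
After op 6 [order #6] limit_sell(price=100, qty=1): fills=none; bids=[#4:10@95] asks=[#2:1@96 #3:10@97 #6:1@100]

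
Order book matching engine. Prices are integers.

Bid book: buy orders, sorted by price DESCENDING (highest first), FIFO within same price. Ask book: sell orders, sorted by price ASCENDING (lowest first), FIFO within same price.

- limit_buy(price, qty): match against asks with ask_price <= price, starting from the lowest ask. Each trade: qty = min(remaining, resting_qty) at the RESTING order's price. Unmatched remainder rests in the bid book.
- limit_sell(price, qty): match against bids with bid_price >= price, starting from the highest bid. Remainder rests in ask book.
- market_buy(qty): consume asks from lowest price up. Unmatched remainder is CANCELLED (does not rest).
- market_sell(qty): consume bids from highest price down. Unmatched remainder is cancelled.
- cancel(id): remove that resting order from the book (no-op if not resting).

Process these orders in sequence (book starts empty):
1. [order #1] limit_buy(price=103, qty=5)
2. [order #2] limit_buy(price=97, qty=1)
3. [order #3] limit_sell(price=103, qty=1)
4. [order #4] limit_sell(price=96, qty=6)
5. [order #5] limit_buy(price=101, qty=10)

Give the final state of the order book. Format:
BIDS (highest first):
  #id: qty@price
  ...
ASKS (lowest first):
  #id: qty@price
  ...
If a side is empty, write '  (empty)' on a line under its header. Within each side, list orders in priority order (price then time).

After op 1 [order #1] limit_buy(price=103, qty=5): fills=none; bids=[#1:5@103] asks=[-]
After op 2 [order #2] limit_buy(price=97, qty=1): fills=none; bids=[#1:5@103 #2:1@97] asks=[-]
After op 3 [order #3] limit_sell(price=103, qty=1): fills=#1x#3:1@103; bids=[#1:4@103 #2:1@97] asks=[-]
After op 4 [order #4] limit_sell(price=96, qty=6): fills=#1x#4:4@103 #2x#4:1@97; bids=[-] asks=[#4:1@96]
After op 5 [order #5] limit_buy(price=101, qty=10): fills=#5x#4:1@96; bids=[#5:9@101] asks=[-]

Answer: BIDS (highest first):
  #5: 9@101
ASKS (lowest first):
  (empty)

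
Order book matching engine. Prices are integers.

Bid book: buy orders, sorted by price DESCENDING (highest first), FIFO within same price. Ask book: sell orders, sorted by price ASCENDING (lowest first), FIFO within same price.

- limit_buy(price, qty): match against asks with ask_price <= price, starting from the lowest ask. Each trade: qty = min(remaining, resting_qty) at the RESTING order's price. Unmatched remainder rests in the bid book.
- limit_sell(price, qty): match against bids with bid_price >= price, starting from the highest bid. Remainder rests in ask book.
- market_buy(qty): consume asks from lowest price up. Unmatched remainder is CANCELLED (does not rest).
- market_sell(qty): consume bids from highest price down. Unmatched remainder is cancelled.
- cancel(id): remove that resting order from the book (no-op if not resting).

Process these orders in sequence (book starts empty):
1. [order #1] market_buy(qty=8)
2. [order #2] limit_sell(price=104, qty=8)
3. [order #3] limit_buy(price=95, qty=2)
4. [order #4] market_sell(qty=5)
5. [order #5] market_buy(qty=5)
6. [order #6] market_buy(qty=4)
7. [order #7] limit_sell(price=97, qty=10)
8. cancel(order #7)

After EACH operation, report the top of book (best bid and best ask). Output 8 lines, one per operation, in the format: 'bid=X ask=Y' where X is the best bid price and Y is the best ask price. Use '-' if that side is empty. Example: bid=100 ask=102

After op 1 [order #1] market_buy(qty=8): fills=none; bids=[-] asks=[-]
After op 2 [order #2] limit_sell(price=104, qty=8): fills=none; bids=[-] asks=[#2:8@104]
After op 3 [order #3] limit_buy(price=95, qty=2): fills=none; bids=[#3:2@95] asks=[#2:8@104]
After op 4 [order #4] market_sell(qty=5): fills=#3x#4:2@95; bids=[-] asks=[#2:8@104]
After op 5 [order #5] market_buy(qty=5): fills=#5x#2:5@104; bids=[-] asks=[#2:3@104]
After op 6 [order #6] market_buy(qty=4): fills=#6x#2:3@104; bids=[-] asks=[-]
After op 7 [order #7] limit_sell(price=97, qty=10): fills=none; bids=[-] asks=[#7:10@97]
After op 8 cancel(order #7): fills=none; bids=[-] asks=[-]

Answer: bid=- ask=-
bid=- ask=104
bid=95 ask=104
bid=- ask=104
bid=- ask=104
bid=- ask=-
bid=- ask=97
bid=- ask=-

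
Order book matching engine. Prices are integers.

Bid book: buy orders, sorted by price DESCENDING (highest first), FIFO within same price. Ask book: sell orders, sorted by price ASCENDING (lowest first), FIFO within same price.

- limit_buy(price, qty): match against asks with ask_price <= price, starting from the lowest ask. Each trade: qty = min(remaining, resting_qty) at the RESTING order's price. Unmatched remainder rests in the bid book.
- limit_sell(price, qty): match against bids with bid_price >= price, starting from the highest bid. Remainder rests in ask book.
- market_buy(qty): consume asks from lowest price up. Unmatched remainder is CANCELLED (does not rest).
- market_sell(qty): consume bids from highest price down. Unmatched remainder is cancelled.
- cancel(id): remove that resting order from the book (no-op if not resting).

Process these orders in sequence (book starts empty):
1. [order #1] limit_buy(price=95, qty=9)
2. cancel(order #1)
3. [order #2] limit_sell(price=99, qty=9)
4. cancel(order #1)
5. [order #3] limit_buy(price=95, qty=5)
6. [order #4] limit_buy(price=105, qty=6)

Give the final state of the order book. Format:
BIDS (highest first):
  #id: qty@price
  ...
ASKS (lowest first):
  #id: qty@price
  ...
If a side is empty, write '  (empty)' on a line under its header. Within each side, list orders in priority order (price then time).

Answer: BIDS (highest first):
  #3: 5@95
ASKS (lowest first):
  #2: 3@99

Derivation:
After op 1 [order #1] limit_buy(price=95, qty=9): fills=none; bids=[#1:9@95] asks=[-]
After op 2 cancel(order #1): fills=none; bids=[-] asks=[-]
After op 3 [order #2] limit_sell(price=99, qty=9): fills=none; bids=[-] asks=[#2:9@99]
After op 4 cancel(order #1): fills=none; bids=[-] asks=[#2:9@99]
After op 5 [order #3] limit_buy(price=95, qty=5): fills=none; bids=[#3:5@95] asks=[#2:9@99]
After op 6 [order #4] limit_buy(price=105, qty=6): fills=#4x#2:6@99; bids=[#3:5@95] asks=[#2:3@99]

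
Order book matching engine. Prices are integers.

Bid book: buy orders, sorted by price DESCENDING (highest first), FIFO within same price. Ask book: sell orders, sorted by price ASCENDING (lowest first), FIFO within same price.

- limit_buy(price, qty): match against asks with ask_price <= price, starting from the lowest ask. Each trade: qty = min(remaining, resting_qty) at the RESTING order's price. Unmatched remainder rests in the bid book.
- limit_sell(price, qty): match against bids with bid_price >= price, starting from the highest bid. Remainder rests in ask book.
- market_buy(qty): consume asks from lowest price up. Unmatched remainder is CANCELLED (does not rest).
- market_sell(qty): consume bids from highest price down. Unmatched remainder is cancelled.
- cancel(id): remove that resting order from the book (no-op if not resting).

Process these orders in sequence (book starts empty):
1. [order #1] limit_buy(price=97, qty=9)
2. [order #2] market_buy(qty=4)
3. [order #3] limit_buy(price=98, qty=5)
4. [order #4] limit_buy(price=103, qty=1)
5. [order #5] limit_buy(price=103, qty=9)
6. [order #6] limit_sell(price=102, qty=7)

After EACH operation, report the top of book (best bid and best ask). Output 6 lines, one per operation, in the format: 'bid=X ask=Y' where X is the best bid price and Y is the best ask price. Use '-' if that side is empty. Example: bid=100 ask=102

After op 1 [order #1] limit_buy(price=97, qty=9): fills=none; bids=[#1:9@97] asks=[-]
After op 2 [order #2] market_buy(qty=4): fills=none; bids=[#1:9@97] asks=[-]
After op 3 [order #3] limit_buy(price=98, qty=5): fills=none; bids=[#3:5@98 #1:9@97] asks=[-]
After op 4 [order #4] limit_buy(price=103, qty=1): fills=none; bids=[#4:1@103 #3:5@98 #1:9@97] asks=[-]
After op 5 [order #5] limit_buy(price=103, qty=9): fills=none; bids=[#4:1@103 #5:9@103 #3:5@98 #1:9@97] asks=[-]
After op 6 [order #6] limit_sell(price=102, qty=7): fills=#4x#6:1@103 #5x#6:6@103; bids=[#5:3@103 #3:5@98 #1:9@97] asks=[-]

Answer: bid=97 ask=-
bid=97 ask=-
bid=98 ask=-
bid=103 ask=-
bid=103 ask=-
bid=103 ask=-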